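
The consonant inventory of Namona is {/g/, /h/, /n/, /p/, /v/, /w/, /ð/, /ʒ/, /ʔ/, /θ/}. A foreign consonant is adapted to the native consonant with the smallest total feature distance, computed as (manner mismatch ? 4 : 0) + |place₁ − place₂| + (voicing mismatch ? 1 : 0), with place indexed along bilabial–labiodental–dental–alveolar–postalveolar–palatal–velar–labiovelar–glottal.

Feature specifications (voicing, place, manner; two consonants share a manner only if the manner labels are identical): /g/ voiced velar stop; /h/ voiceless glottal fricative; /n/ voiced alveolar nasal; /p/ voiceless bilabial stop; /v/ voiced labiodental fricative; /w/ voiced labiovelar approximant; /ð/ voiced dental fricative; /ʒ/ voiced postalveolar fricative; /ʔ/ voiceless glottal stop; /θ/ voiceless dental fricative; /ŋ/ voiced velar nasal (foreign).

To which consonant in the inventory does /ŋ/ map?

/n/ is closest: same manner (nasal), place distance 3 (velar→alveolar), same voicing; total 3. Next closest is /g/ at distance 4.

n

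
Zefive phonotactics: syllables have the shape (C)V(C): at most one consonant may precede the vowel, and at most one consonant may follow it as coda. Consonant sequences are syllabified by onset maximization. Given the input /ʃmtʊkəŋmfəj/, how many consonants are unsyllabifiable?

The consonants /ʃ/, /m/, /m/ cannot be parsed into a legal (C)V(C) syllable (at most one coda consonant is licensed; onsets are limited to one consonant).

3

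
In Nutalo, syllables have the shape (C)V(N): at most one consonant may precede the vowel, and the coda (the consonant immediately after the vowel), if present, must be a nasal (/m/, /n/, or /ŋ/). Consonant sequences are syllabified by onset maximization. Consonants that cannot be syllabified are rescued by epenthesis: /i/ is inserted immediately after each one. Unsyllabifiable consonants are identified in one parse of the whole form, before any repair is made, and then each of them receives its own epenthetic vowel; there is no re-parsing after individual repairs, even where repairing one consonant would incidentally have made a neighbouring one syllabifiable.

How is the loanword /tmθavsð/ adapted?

Syllabifying with onset maximization leaves /t/, /m/, /v/, /s/, /ð/ stranded (only a nasal (/m/, /n/, or /ŋ/) is licensed in coda position; onsets are limited to one consonant).
Each unlicensed consonant becomes the onset of a new syllable: /t/ → /ti/, /m/ → /mi/, /v/ → /vi/, /s/ → /si/, /ð/ → /ði/.

timiθavisiði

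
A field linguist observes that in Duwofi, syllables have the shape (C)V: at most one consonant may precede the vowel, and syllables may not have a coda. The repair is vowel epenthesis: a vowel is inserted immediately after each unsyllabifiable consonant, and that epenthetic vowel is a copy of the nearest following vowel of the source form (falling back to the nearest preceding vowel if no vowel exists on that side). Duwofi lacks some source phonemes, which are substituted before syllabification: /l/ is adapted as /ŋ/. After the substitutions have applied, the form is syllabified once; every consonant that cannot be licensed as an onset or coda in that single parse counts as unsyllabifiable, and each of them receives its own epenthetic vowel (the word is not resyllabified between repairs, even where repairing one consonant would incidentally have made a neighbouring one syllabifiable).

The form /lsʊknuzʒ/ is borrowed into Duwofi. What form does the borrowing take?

Substitution: /l/ → /ŋ/, giving /ŋsʊknuzʒ/.
The consonants /ŋ/, /k/, /z/, /ʒ/ cannot be parsed into a legal (C)V syllable (no codas are permitted; onsets are limited to one consonant).
Inserting the epenthetic vowel yields /ŋ/ → /ŋʊ/, /k/ → /ku/, /z/ → /zu/, /ʒ/ → /ʒu/.

ŋʊsʊkunuzuʒu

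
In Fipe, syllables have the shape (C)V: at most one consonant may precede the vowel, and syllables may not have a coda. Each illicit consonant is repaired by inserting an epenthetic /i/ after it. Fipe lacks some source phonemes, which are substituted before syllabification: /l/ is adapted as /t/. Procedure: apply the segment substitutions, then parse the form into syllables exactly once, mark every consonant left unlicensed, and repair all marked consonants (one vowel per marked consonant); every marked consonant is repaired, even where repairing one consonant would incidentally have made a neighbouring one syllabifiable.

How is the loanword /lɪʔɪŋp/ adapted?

tɪʔɪŋipi

Substitution: /l/ → /t/, giving /tɪʔɪŋp/.
Syllabifying with onset maximization leaves /ŋ/, /p/ stranded (no codas are permitted; onsets are limited to one consonant).
Each unlicensed consonant becomes the onset of a new syllable: /ŋ/ → /ŋi/, /p/ → /pi/.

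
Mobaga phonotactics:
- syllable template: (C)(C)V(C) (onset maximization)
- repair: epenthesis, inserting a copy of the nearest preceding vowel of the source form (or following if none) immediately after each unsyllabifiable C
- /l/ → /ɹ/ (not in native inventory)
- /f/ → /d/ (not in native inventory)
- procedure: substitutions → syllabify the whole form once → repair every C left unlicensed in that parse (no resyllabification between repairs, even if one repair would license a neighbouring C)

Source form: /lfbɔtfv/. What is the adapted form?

ɹɔdbɔtdɔvɔ

Substitution: /l/ → /ɹ/, /f/ → /d/, giving /ɹdbɔtdv/.
Syllabifying with onset maximization leaves /ɹ/, /d/, /v/ stranded (at most one coda consonant is licensed; onsets may contain at most 2 consonants).
Epenthesis after each stranded consonant: /ɹ/ → /ɹɔ/, /d/ → /dɔ/, /v/ → /vɔ/.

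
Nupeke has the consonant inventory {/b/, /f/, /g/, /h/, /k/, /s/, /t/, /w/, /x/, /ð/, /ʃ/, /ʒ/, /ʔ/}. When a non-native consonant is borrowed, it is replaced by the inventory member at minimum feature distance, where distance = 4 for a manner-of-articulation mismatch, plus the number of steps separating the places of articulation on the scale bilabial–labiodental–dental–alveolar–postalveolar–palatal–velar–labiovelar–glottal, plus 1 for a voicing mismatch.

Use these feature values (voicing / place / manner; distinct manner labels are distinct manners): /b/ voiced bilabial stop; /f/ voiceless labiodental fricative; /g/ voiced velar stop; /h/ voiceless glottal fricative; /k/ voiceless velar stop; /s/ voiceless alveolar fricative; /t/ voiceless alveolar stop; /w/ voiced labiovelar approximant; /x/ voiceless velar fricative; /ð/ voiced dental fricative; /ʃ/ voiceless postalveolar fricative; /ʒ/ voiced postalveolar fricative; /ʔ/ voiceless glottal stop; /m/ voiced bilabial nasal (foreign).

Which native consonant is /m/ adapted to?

/b/ is closest: manner differs (nasal→stop, +4), place distance 0 (bilabial→bilabial), same voicing; total 4. Next closest is /f/ at distance 6.

b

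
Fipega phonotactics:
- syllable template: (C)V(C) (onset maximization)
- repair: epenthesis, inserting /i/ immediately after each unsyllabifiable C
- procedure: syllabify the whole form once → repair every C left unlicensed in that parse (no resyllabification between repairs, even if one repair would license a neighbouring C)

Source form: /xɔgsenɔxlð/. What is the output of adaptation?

xɔgsenɔxliði

Syllabifying with onset maximization leaves /l/, /ð/ stranded (at most one coda consonant is licensed; onsets are limited to one consonant).
Inserting the epenthetic vowel yields /l/ → /li/, /ð/ → /ði/.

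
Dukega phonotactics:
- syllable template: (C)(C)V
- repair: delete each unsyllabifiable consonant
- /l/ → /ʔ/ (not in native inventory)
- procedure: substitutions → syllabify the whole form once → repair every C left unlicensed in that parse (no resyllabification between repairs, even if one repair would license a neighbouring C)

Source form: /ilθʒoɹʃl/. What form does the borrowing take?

Substitution: /l/ → /ʔ/, giving /iʔθʒoɹʃʔ/.
Syllabifying with onset maximization leaves /ʔ/, /ɹ/, /ʃ/, /ʔ/ stranded (no codas are permitted; onsets may contain at most 2 consonants).
Each unlicensed consonant is deleted: /ʔ/, /ɹ/, /ʃ/, /ʔ/.

iθʒo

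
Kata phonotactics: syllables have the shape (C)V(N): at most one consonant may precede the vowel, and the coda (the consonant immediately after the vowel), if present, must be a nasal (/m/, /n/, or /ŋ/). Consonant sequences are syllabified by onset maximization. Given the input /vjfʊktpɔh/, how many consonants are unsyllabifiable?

5

Under (C)V(N), the unsyllabifiable consonants are /v/, /j/, /k/, /t/, /h/ (only a nasal (/m/, /n/, or /ŋ/) is licensed in coda position; onsets are limited to one consonant).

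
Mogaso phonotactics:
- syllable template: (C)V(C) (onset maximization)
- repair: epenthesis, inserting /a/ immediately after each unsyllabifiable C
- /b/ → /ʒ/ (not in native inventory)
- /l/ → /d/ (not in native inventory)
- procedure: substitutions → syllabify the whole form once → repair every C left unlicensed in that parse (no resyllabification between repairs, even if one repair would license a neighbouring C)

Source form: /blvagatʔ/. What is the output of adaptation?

Substitution: /b/ → /ʒ/, /l/ → /d/, giving /ʒdvagatʔ/.
The consonants /ʒ/, /d/, /ʔ/ cannot be parsed into a legal (C)V(C) syllable (at most one coda consonant is licensed; onsets are limited to one consonant).
Each unlicensed consonant becomes the onset of a new syllable: /ʒ/ → /ʒa/, /d/ → /da/, /ʔ/ → /ʔa/.

ʒadavagatʔa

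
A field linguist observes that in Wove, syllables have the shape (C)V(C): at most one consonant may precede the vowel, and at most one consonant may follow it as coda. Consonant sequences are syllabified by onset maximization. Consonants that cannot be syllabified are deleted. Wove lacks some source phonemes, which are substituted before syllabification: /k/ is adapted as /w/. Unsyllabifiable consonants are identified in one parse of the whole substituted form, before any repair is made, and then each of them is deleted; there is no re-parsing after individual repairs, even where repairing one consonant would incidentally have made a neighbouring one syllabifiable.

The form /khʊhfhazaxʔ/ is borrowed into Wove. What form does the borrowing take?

Substitution: /k/ → /w/, giving /whʊhfhazaxʔ/.
Syllabifying with onset maximization leaves /w/, /f/, /ʔ/ stranded (at most one coda consonant is licensed; onsets are limited to one consonant).
Deleting the stranded consonants removes /w/, /f/, /ʔ/.

hʊhhazax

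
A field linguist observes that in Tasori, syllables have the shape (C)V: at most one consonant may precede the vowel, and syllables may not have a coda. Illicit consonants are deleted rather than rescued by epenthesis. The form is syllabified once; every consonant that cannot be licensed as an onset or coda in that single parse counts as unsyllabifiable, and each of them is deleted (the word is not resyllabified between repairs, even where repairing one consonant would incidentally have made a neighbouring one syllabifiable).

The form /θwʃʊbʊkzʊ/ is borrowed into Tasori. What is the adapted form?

Under (C)V, the unsyllabifiable consonants are /θ/, /w/, /k/ (no codas are permitted; onsets are limited to one consonant).
Each unlicensed consonant is deleted: /θ/, /w/, /k/.

ʃʊbʊzʊ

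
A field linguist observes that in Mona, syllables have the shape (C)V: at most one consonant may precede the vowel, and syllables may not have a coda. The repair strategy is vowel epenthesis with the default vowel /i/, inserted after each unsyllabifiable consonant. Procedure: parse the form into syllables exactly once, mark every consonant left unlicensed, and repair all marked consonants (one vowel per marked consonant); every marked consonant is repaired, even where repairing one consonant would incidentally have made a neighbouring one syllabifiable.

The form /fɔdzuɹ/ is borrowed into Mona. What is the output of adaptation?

The consonants /d/, /ɹ/ cannot be parsed into a legal (C)V syllable (no codas are permitted; onsets are limited to one consonant).
Each unlicensed consonant becomes the onset of a new syllable: /d/ → /di/, /ɹ/ → /ɹi/.

fɔdizuɹi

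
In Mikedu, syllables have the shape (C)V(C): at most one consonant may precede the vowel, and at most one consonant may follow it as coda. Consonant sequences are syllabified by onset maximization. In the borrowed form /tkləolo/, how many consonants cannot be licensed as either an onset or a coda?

Syllabifying with onset maximization leaves /t/, /k/ stranded (at most one coda consonant is licensed; onsets are limited to one consonant).

2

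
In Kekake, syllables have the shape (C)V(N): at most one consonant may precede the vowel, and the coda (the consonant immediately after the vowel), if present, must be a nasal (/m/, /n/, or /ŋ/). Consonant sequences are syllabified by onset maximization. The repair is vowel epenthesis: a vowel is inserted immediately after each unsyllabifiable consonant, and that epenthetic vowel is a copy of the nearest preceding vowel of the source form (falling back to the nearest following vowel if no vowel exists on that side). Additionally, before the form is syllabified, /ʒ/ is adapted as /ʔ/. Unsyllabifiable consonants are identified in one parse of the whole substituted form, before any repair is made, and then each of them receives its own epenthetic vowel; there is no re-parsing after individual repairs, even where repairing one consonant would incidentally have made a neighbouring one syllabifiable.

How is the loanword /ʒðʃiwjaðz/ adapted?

Substitution: /ʒ/ → /ʔ/, giving /ʔðʃiwjaðz/.
Under (C)V(N), the unsyllabifiable consonants are /ʔ/, /ð/, /w/, /ð/, /z/ (only a nasal (/m/, /n/, or /ŋ/) is licensed in coda position; onsets are limited to one consonant).
Each unlicensed consonant becomes the onset of a new syllable: /ʔ/ → /ʔi/, /ð/ → /ði/, /w/ → /wi/, /ð/ → /ða/, /z/ → /za/.

ʔiðiʃiwijaðaza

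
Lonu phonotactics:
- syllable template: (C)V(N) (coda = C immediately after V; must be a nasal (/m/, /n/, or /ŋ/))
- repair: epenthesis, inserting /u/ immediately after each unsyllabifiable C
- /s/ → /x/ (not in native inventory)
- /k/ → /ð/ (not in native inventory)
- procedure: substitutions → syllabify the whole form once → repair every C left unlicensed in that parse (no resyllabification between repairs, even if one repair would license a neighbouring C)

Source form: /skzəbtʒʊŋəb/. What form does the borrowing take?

xuðuzəbutuʒʊŋəbu

Substitution: /s/ → /x/, /k/ → /ð/, giving /xðzəbtʒʊŋəb/.
Under (C)V(N), the unsyllabifiable consonants are /x/, /ð/, /b/, /t/, /b/ (only a nasal (/m/, /n/, or /ŋ/) is licensed in coda position; onsets are limited to one consonant).
Epenthesis after each stranded consonant: /x/ → /xu/, /ð/ → /ðu/, /b/ → /bu/, /t/ → /tu/, /b/ → /bu/.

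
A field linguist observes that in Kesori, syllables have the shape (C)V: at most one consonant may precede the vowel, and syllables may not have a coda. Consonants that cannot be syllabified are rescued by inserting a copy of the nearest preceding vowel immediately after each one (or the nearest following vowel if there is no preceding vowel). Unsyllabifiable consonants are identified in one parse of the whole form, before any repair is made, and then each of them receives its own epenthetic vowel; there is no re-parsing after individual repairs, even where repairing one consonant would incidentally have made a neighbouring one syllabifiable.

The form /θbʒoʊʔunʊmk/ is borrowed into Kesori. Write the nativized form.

Syllabifying with onset maximization leaves /θ/, /b/, /m/, /k/ stranded (no codas are permitted; onsets are limited to one consonant).
Each unlicensed consonant becomes the onset of a new syllable: /θ/ → /θo/, /b/ → /bo/, /m/ → /mʊ/, /k/ → /kʊ/.

θoboʒoʊʔunʊmʊkʊ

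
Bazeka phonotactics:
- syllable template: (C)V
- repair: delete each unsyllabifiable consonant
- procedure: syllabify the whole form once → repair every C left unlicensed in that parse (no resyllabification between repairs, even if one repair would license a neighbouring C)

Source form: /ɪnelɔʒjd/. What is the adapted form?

Under (C)V, the unsyllabifiable consonants are /ʒ/, /j/, /d/ (no codas are permitted; onsets are limited to one consonant).
Deletion applies to /ʒ/, /j/, /d/.

ɪnelɔ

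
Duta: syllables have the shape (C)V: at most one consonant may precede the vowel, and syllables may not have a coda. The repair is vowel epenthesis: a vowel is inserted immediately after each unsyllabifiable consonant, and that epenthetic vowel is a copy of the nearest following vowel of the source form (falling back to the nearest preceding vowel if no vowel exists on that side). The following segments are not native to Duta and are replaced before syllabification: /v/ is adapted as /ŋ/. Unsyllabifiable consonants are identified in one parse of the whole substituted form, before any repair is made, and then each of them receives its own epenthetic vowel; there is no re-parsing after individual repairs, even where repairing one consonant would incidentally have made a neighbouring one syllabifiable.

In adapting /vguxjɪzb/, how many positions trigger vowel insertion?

4

After substitution the input is /ŋguxjɪzb/.
The unsyllabifiable consonants are /ŋ/, /x/, /z/, /b/; each receives one epenthetic vowel.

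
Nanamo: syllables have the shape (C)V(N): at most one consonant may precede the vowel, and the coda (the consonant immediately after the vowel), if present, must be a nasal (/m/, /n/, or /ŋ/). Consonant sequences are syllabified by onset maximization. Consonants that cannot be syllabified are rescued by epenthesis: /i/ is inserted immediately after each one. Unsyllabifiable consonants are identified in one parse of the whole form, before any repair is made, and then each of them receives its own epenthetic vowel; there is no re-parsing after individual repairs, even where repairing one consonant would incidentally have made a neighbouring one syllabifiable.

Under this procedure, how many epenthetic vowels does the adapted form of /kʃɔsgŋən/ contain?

3

The unsyllabifiable consonants are /k/, /s/, /g/; each receives one epenthetic vowel.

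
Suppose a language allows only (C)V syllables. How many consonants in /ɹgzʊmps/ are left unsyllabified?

Syllabifying with onset maximization leaves /ɹ/, /g/, /m/, /p/, /s/ stranded (no codas are permitted; onsets are limited to one consonant).

5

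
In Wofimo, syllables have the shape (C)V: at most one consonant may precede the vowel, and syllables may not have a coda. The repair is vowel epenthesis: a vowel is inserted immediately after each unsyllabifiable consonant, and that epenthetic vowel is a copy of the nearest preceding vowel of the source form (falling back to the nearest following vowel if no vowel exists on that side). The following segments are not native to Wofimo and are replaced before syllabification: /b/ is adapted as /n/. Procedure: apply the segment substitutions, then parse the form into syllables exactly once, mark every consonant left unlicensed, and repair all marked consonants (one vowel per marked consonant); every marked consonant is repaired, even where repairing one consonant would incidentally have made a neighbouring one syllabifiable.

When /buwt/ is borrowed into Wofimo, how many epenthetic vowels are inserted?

2

After substitution the input is /nuwt/.
The unsyllabifiable consonants are /w/, /t/; each receives one epenthetic vowel.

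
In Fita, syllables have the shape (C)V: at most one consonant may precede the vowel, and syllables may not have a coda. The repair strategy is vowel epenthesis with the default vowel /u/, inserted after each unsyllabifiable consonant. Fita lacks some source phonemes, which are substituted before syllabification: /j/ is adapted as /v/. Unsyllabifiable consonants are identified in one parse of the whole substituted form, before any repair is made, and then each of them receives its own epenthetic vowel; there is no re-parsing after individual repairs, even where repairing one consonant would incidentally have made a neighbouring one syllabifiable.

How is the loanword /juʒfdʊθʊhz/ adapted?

Substitution: /j/ → /v/, giving /vuʒfdʊθʊhz/.
Under (C)V, the unsyllabifiable consonants are /ʒ/, /f/, /h/, /z/ (no codas are permitted; onsets are limited to one consonant).
Epenthesis after each stranded consonant: /ʒ/ → /ʒu/, /f/ → /fu/, /h/ → /hu/, /z/ → /zu/.

vuʒufudʊθʊhuzu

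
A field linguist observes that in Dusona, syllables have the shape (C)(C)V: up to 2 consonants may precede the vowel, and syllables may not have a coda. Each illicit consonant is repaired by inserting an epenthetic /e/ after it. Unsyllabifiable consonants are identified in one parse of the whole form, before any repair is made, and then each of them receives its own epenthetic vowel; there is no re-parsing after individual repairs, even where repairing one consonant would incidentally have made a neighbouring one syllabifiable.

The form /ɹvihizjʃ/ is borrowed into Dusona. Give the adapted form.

ɹvihizejeʃe

Under (C)(C)V, the unsyllabifiable consonants are /z/, /j/, /ʃ/ (no codas are permitted; onsets may contain at most 2 consonants).
Epenthesis after each stranded consonant: /z/ → /ze/, /j/ → /je/, /ʃ/ → /ʃe/.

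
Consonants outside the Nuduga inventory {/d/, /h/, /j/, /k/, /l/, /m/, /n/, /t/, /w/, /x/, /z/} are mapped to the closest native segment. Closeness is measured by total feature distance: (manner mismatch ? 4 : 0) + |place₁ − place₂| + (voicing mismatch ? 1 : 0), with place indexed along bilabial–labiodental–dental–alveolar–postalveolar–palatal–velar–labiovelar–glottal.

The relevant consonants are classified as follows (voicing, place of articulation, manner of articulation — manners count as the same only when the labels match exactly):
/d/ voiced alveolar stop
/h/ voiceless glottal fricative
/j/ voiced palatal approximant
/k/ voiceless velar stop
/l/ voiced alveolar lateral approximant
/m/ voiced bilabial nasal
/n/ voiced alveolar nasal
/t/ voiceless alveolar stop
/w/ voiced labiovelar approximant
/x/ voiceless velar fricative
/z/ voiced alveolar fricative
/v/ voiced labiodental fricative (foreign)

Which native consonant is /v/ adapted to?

z

/z/ is closest: same manner (fricative), place distance 2 (labiodental→alveolar), same voicing; total 2. Next closest is /m/ at distance 5.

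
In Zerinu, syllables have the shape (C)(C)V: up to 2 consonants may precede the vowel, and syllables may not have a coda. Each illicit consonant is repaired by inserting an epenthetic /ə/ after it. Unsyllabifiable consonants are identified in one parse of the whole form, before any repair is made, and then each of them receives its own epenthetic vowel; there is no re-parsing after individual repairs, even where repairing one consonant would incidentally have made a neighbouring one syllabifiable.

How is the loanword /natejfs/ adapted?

Under (C)(C)V, the unsyllabifiable consonants are /j/, /f/, /s/ (no codas are permitted; onsets may contain at most 2 consonants).
Inserting the epenthetic vowel yields /j/ → /jə/, /f/ → /fə/, /s/ → /sə/.

natejəfəsə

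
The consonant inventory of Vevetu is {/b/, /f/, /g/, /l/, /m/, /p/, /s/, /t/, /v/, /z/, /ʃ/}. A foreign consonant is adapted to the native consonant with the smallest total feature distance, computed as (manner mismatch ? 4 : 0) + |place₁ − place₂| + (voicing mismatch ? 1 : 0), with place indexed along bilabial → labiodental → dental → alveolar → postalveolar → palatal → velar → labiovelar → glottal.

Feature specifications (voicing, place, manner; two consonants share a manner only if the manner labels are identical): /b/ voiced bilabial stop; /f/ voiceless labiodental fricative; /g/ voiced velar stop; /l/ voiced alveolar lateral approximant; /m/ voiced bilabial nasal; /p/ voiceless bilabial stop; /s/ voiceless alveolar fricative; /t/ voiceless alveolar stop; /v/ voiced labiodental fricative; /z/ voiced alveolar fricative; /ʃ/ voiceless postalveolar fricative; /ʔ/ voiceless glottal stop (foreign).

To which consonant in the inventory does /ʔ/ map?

g

/g/ is closest: same manner (stop), place distance 2 (glottal→velar), voicing differs (+1); total 3. Next closest is /t/ at distance 5.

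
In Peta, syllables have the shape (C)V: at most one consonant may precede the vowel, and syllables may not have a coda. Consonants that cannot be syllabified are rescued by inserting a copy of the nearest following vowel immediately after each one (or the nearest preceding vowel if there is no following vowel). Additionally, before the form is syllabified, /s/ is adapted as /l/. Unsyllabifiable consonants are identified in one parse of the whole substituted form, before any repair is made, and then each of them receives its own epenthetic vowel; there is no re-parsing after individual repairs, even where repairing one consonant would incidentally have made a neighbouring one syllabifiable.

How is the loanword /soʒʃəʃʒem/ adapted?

Substitution: /s/ → /l/, giving /loʒʃəʃʒem/.
The consonants /ʒ/, /ʃ/, /m/ cannot be parsed into a legal (C)V syllable (no codas are permitted; onsets are limited to one consonant).
Each unlicensed consonant becomes the onset of a new syllable: /ʒ/ → /ʒə/, /ʃ/ → /ʃe/, /m/ → /me/.

loʒəʃəʃeʒeme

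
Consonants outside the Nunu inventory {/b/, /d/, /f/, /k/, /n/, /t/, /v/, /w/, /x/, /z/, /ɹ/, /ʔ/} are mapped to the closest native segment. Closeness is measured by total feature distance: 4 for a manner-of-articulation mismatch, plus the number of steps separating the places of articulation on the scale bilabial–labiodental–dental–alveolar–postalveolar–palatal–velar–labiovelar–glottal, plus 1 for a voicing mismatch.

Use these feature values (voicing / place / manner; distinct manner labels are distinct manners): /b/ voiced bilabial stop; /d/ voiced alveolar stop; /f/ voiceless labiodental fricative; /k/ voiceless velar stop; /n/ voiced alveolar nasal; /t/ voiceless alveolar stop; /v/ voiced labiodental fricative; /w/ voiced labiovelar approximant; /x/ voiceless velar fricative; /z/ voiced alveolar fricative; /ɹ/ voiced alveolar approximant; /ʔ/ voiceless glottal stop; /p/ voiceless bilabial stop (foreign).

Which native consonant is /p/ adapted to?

b

/b/ is closest: same manner (stop), place distance 0 (bilabial→bilabial), voicing differs (+1); total 1. Next closest is /t/ at distance 3.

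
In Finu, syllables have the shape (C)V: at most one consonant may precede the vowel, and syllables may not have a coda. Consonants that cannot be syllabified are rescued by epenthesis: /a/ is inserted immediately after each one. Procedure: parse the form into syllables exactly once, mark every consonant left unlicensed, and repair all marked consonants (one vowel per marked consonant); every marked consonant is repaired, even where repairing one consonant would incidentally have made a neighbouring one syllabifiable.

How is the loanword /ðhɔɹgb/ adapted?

ðahɔɹagaba

Under (C)V, the unsyllabifiable consonants are /ð/, /ɹ/, /g/, /b/ (no codas are permitted; onsets are limited to one consonant).
Inserting the epenthetic vowel yields /ð/ → /ða/, /ɹ/ → /ɹa/, /g/ → /ga/, /b/ → /ba/.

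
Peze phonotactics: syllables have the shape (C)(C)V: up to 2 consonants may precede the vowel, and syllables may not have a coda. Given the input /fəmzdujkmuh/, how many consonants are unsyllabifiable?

Under (C)(C)V, the unsyllabifiable consonants are /m/, /j/, /h/ (no codas are permitted; onsets may contain at most 2 consonants).

3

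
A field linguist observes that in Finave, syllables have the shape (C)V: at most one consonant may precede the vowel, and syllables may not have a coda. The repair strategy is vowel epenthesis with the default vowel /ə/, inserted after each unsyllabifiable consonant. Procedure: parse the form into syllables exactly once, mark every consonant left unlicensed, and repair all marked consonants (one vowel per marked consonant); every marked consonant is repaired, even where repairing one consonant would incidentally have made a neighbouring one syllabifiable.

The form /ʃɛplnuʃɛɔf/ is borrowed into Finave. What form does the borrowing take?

ʃɛpələnuʃɛɔfə

The consonants /p/, /l/, /f/ cannot be parsed into a legal (C)V syllable (no codas are permitted; onsets are limited to one consonant).
Inserting the epenthetic vowel yields /p/ → /pə/, /l/ → /lə/, /f/ → /fə/.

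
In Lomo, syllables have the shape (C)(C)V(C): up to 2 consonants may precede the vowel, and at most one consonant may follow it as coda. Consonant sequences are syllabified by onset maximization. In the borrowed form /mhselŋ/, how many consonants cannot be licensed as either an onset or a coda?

2

The consonants /m/, /ŋ/ cannot be parsed into a legal (C)(C)V(C) syllable (at most one coda consonant is licensed; onsets may contain at most 2 consonants).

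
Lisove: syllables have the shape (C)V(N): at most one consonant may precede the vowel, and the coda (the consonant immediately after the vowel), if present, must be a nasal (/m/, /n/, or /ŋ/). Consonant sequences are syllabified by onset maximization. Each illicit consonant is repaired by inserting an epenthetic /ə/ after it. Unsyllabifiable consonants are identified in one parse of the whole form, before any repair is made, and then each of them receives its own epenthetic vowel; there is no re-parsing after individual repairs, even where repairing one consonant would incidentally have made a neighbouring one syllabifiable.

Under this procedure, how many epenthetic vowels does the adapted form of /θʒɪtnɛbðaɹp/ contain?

The unsyllabifiable consonants are /θ/, /t/, /b/, /ɹ/, /p/; each receives one epenthetic vowel.

5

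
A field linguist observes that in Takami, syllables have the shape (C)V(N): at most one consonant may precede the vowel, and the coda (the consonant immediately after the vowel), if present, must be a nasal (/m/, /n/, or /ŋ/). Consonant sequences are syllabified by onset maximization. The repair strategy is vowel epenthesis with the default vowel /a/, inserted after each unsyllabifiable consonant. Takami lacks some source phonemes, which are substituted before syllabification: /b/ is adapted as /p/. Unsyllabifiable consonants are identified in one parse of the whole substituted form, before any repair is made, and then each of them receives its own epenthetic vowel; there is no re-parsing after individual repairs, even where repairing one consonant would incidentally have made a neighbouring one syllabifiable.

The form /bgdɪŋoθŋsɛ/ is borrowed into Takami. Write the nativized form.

Substitution: /b/ → /p/, giving /pgdɪŋoθŋsɛ/.
The consonants /p/, /g/, /θ/, /ŋ/ cannot be parsed into a legal (C)V(N) syllable (only a nasal (/m/, /n/, or /ŋ/) is licensed in coda position; onsets are limited to one consonant).
Each unlicensed consonant becomes the onset of a new syllable: /p/ → /pa/, /g/ → /ga/, /θ/ → /θa/, /ŋ/ → /ŋa/.

pagadɪŋoθaŋasɛ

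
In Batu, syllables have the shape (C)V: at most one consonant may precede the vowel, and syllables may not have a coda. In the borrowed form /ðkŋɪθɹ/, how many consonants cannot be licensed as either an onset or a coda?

The consonants /ð/, /k/, /θ/, /ɹ/ cannot be parsed into a legal (C)V syllable (no codas are permitted; onsets are limited to one consonant).

4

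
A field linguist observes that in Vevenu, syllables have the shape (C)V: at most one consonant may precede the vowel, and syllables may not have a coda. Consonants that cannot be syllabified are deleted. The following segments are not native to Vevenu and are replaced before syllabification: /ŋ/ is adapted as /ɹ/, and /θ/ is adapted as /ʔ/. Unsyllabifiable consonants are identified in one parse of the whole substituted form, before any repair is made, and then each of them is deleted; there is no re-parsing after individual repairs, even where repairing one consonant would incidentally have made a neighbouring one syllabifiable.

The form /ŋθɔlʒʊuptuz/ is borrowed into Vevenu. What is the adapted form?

ʔɔʒʊutu

Substitution: /ŋ/ → /ɹ/, /θ/ → /ʔ/, giving /ɹʔɔlʒʊuptuz/.
Syllabifying with onset maximization leaves /ɹ/, /l/, /p/, /z/ stranded (no codas are permitted; onsets are limited to one consonant).
Deleting the stranded consonants removes /ɹ/, /l/, /p/, /z/.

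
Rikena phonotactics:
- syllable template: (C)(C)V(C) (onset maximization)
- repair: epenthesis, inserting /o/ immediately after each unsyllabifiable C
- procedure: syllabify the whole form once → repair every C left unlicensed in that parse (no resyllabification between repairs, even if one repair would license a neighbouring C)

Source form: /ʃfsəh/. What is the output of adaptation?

ʃofsəh

Under (C)(C)V(C), the unsyllabifiable consonants are /ʃ/ (at most one coda consonant is licensed; onsets may contain at most 2 consonants).
Each unlicensed consonant becomes the onset of a new syllable: /ʃ/ → /ʃo/.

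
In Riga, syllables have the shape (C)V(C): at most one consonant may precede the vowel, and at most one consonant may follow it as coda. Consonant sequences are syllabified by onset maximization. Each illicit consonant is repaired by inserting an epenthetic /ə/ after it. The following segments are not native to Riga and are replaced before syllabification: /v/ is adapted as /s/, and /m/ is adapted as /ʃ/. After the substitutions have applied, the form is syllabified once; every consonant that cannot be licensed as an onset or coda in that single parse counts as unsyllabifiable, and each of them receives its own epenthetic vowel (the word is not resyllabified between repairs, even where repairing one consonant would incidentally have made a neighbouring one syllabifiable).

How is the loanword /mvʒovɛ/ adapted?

ʃəsəʒosɛ

Substitution: /m/ → /ʃ/, /v/ → /s/, giving /ʃsʒosɛ/.
The consonants /ʃ/, /s/ cannot be parsed into a legal (C)V(C) syllable (at most one coda consonant is licensed; onsets are limited to one consonant).
Epenthesis after each stranded consonant: /ʃ/ → /ʃə/, /s/ → /sə/.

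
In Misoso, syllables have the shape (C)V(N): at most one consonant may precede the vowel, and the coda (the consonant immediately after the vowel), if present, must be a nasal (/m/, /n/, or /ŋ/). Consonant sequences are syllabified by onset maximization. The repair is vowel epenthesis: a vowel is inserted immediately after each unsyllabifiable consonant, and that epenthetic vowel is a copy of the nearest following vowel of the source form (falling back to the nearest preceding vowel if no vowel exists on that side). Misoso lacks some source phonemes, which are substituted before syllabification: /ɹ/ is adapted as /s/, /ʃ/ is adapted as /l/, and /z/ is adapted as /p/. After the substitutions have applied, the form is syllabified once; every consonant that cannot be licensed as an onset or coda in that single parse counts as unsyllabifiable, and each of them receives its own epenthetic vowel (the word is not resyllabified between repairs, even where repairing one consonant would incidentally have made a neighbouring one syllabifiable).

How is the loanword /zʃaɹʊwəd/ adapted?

Substitution: /z/ → /p/, /ʃ/ → /l/, /ɹ/ → /s/, giving /plasʊwəd/.
The consonants /p/, /d/ cannot be parsed into a legal (C)V(N) syllable (only a nasal (/m/, /n/, or /ŋ/) is licensed in coda position; onsets are limited to one consonant).
Inserting the epenthetic vowel yields /p/ → /pa/, /d/ → /də/.

palasʊwədə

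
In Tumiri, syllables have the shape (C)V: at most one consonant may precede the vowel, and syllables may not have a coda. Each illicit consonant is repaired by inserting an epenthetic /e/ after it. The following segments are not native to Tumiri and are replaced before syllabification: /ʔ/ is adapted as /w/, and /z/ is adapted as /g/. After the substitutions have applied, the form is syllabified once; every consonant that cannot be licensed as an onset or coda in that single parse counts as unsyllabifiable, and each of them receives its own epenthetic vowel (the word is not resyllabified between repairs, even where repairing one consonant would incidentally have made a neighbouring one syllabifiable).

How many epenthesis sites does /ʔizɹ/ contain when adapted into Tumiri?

After substitution the input is /wigɹ/.
The unsyllabifiable consonants are /g/, /ɹ/; each receives one epenthetic vowel.

2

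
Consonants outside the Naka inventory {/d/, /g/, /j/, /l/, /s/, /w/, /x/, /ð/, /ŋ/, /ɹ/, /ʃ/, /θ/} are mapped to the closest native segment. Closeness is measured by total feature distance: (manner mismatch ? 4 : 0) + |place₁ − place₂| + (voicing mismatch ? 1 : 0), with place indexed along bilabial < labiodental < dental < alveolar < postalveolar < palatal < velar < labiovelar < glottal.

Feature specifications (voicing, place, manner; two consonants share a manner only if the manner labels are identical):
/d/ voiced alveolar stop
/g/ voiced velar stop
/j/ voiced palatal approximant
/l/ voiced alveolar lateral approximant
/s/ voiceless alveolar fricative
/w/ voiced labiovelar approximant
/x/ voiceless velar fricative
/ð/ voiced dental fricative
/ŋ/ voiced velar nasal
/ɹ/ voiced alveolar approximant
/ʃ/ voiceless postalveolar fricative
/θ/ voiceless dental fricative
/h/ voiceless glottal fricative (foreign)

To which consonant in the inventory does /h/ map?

x

/x/ is closest: same manner (fricative), place distance 2 (glottal→velar), same voicing; total 2. Next closest is /ʃ/ at distance 4.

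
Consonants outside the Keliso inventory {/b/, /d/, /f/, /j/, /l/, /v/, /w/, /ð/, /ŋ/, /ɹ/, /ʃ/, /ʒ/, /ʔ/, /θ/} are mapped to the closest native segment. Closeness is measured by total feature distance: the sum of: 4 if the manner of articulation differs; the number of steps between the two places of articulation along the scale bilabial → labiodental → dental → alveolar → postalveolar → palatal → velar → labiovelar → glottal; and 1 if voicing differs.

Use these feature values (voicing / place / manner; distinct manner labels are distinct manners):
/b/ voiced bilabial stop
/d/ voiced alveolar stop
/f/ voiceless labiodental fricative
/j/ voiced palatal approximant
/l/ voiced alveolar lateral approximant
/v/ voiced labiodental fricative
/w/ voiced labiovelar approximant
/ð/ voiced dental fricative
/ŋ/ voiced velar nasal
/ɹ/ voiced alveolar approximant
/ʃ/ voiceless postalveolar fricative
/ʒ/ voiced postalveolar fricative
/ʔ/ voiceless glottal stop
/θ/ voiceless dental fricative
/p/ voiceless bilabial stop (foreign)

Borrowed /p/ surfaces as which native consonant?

b

/b/ is closest: same manner (stop), place distance 0 (bilabial→bilabial), voicing differs (+1); total 1. Next closest is /d/ at distance 4.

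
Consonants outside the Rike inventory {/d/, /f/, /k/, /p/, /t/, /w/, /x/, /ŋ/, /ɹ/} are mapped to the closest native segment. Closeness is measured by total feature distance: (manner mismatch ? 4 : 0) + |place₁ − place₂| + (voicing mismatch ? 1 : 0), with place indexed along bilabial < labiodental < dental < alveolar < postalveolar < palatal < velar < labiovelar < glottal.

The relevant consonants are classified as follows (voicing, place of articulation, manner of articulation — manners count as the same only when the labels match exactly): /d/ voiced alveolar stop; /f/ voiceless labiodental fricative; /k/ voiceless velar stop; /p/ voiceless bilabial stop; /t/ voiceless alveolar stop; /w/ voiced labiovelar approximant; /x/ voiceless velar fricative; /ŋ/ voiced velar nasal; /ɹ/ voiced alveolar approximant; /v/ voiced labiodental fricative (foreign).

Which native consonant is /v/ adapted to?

/f/ is closest: same manner (fricative), place distance 0 (labiodental→labiodental), voicing differs (+1); total 1. Next closest is /d/ at distance 6.

f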